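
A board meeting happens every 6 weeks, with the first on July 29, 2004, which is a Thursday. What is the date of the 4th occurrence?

The 4th occurrence is 3 intervals after the first: 3 × 42 = 126 days after July 29, 2004.
July has 31 days — 2 days to the end of July leaves 124.
August has 31 days (93 left).
September has 30 days (63 left).
October has 31 days (32 left).
November has 30 days (2 left).
2 days into December → December 2, 2004.

December 2, 2004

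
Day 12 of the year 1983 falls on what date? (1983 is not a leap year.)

Jan 12, 1983

12 into Jan → Jan 12.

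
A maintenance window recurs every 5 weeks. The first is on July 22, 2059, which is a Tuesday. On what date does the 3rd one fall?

September 30, 2059

The 3rd occurrence is 2 intervals after the first: 2 × 35 = 70 days after July 22, 2059.
July has 31 days — 9 days to the end of July leaves 61.
August has 31 days (30 left).
30 days into September → September 30, 2059.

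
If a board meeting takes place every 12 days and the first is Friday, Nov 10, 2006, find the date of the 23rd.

The 23rd occurrence is 22 intervals after the first: 22 × 12 = 264 days after Nov 10, 2006.
Nov has 30 days — 20 days to the end of Nov leaves 244.
Dec has 31 days (213 left).
Jan has 31 days (182 left).
Feb has 28 days (154 left).
Mar has 31 days (123 left).
Apr has 30 days (93 left).
May has 31 days (62 left).
Jun has 30 days (32 left).
Jul has 31 days (1 left).
1 day into Aug → Aug 1, 2007.

Aug 1, 2007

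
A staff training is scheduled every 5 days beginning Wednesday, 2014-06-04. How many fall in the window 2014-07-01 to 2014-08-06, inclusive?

7

Occurrences land 5·i days after 2014-06-04 for i = 0, 1, 2, …
2014-07-01 is 27 days after the start; 27 ÷ 5 = 5 remainder 2; since the remainder is 2, round up to i = 6. First occurrence in the window: #7 on 2014-07-04 (6×5 = 30 days in).
2014-08-06 is 63 days after the start; 63 ÷ 5 = 12 remainder 3. Last occurrence in the window: #13 on 2014-08-03.
Occurrences #7 through #13: 7 in total.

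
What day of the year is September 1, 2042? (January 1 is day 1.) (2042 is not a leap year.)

Days in months before September: 31 + 28 + 31 + 30 + 31 + 30 + 31 + 31 = 243.
Plus 1 day into September → day 244.

244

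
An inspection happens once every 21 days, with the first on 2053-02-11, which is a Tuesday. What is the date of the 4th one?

The 4th occurrence is 3 intervals after the first: 3 × 21 = 63 days after 2053-02-11.
February has 28 days — 17 days to the end of February leaves 46.
March has 31 days (15 left).
15 days into April → 2053-04-15.

2053-04-15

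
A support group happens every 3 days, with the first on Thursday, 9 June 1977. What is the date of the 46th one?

The 46th occurrence is 45 intervals after the first: 45 × 3 = 135 days after 9 June 1977.
June has 30 days — 21 days to the end of June leaves 114.
July has 31 days (83 left).
August has 31 days (52 left).
September has 30 days (22 left).
22 days into October → 22 October 1977.

22 October 1977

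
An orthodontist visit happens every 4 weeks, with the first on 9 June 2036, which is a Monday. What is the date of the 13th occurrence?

The 13th occurrence is 12 intervals after the first: 12 × 28 = 336 days after 9 June 2036.
June has 30 days — 21 days to the end of June leaves 315.
July has 31 days (284 left).
August has 31 days (253 left).
September has 30 days (223 left).
October has 31 days (192 left).
November has 30 days (162 left).
December has 31 days (131 left).
January has 31 days (100 left).
February has 28 days (72 left).
March has 31 days (41 left).
April has 30 days (11 left).
11 days into May → 11 May 2037.

11 May 2037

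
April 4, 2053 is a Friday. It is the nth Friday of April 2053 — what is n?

1st

Day 4 falls in week ⌈4/7⌉ of the month.
Days 1–7 hold the 1st Friday, 8–14 the 2nd, 15–21 the 3rd, 22–28 the 4th, 29–31 the 5th.
4 is in the range for the 1st.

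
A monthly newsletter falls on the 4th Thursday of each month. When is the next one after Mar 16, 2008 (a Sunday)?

Mar 27, 2008

Mar 2008 starts on a Saturday; its first Thursday is the 6th, so the 4th Thursday is the 27th — Mar 27, 2008.
Mar 27, 2008 is after Mar 16, 2008, so that is the next one.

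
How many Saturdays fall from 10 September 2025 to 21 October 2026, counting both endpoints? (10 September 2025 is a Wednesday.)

58

10 September 2025 is a Wednesday; the first Saturday on or after it is 13 September 2025 (3 days later).
From 13 September 2025 to 21 October 2026: 109 + 294 = 403 days (rest of 2025, to 21 October 2026 in 2026).
403 ÷ 7 = 57 full weeks with remainder 4, so 57 more Saturdays after the first → 58.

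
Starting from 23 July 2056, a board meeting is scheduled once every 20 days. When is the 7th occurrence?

20 November 2056

The 7th occurrence is 6 intervals after the first: 6 × 20 = 120 days after 23 July 2056.
July has 31 days — 8 days to the end of July leaves 112.
August has 31 days (81 left).
September has 30 days (51 left).
October has 31 days (20 left).
20 days into November → 20 November 2056.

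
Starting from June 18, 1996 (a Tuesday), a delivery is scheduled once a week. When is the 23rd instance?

The 23rd occurrence is 22 intervals after the first: 22 × 7 = 154 days after June 18, 1996.
June has 30 days — 12 days to the end of June leaves 142.
July has 31 days (111 left).
August has 31 days (80 left).
September has 30 days (50 left).
October has 31 days (19 left).
19 days into November → November 19, 1996.

November 19, 1996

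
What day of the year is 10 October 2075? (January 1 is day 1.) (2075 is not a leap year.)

283

Days in months before October: 31 + 28 + 31 + 30 + 31 + 30 + 31 + 31 + 30 = 273.
Plus 10 days into October → day 283.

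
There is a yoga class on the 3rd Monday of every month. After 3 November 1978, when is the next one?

November 1978 starts on a Wednesday; its first Monday is the 6th, so the 3rd Monday is the 20th — 20 November 1978.
20 November 1978 is after 3 November 1978, so that is the next one.

20 November 1978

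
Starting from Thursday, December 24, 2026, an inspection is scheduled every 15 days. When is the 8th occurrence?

April 8, 2027

The 8th occurrence is 7 intervals after the first: 7 × 15 = 105 days after December 24, 2026.
December has 31 days — 7 days to the end of December leaves 98.
January has 31 days (67 left).
February has 28 days (39 left).
March has 31 days (8 left).
8 days into April → April 8, 2027.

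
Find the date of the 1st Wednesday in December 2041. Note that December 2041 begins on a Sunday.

December 2041 begins on a Sunday, so the first Wednesday is December 4 (3 days later).

December 4, 2041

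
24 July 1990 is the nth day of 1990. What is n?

205

Days in months before July: 31 + 28 + 31 + 30 + 31 + 30 = 181.
Plus 24 days into July → day 205.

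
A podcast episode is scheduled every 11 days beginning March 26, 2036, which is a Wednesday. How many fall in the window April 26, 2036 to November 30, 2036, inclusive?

20

Occurrences land 11·i days after March 26, 2036 for i = 0, 1, 2, …
April 26, 2036 is 31 days after the start; 31 ÷ 11 = 2 remainder 9; since the remainder is 9, round up to i = 3. First occurrence in the window: #4 on April 28, 2036 (3×11 = 33 days in).
November 30, 2036 is 249 days after the start; 249 ÷ 11 = 22 remainder 7. Last occurrence in the window: #23 on November 23, 2036.
Occurrences #4 through #23: 20 in total.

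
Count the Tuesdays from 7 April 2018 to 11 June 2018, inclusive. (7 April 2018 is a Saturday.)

7 April 2018 is a Saturday; the first Tuesday on or after it is 10 April 2018 (3 days later).
From 10 April 2018 to 11 June 2018: 20 + 31 + 11 = 62 days (rest of April, May, June).
62 ÷ 7 = 8 full weeks with remainder 6, so 8 more Tuesdays after the first → 9.

9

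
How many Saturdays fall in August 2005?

1 August 2005 is a Monday; the first Saturday on or after it is 6 August 2005 (5 days later).
From 6 August 2005 to 31 August 2005 is 31 − 6 = 25 days.
25 ÷ 7 = 3 full weeks with remainder 4, so 3 more Saturdays after the first → 4.

4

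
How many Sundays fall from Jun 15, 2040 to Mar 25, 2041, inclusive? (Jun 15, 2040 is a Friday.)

41

Jun 15, 2040 is a Friday; the first Sunday on or after it is Jun 17, 2040 (2 days later).
From Jun 17, 2040 to Mar 25, 2041: 13 + 31 + 31 + 30 + 31 + 30 + 31 + 31 + 28 + 25 = 281 days (rest of Jun, Jul, Aug, Sep, Oct, Nov, Dec, Jan, Feb, Mar).
281 ÷ 7 = 40 full weeks with remainder 1, so 40 more Sundays after the first → 41.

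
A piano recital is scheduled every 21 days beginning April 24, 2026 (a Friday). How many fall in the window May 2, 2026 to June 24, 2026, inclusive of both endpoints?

Occurrences land 21·i days after April 24, 2026 for i = 0, 1, 2, …
May 2, 2026 is 8 days after the start; 8 ÷ 21 = 0 remainder 8; since the remainder is 8, round up to i = 1. First occurrence in the window: #2 on May 15, 2026 (1×21 = 21 days in).
June 24, 2026 is 61 days after the start; 61 ÷ 21 = 2 remainder 19. Last occurrence in the window: #3 on June 5, 2026.
Occurrences #2 through #3: 2 in total.

2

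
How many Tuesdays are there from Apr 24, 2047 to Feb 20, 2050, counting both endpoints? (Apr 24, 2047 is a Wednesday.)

Apr 24, 2047 is a Wednesday; the first Tuesday on or after it is Apr 30, 2047 (6 days later).
From Apr 30, 2047 to Feb 20, 2050: 245 + 366 + 365 + 51 = 1027 days (rest of 2047, 2048, 2049, to Feb 20, 2050 in 2050).
1027 ÷ 7 = 146 full weeks with remainder 5, so 146 more Tuesdays after the first → 147.

147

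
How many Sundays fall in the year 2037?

January 1, 2037 is a Thursday; the first Sunday on or after it is January 4, 2037 (3 days later).
From January 4, 2037 to December 31, 2037: 27 + 28 + 31 + 30 + 31 + 30 + 31 + 31 + 30 + 31 + 30 + 31 = 361 days (rest of January, February, March, April, May, June, July, August, September, October, November, December).
361 ÷ 7 = 51 full weeks with remainder 4, so 51 more Sundays after the first → 52.

52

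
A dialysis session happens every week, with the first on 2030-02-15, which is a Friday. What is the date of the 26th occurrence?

2030-08-09

The 26th occurrence is 25 intervals after the first: 25 × 7 = 175 days after 2030-02-15.
February has 28 days — 13 days to the end of February leaves 162.
March has 31 days (131 left).
April has 30 days (101 left).
May has 31 days (70 left).
June has 30 days (40 left).
July has 31 days (9 left).
9 days into August → 2030-08-09.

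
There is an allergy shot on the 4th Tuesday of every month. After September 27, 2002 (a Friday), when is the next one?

October 22, 2002

September 2002 starts on a Sunday; its first Tuesday is the 3rd, so the 4th Tuesday is the 24th — September 24, 2002.
That is not after September 27, 2002, so look at October 2002.
October 2002 starts on a Tuesday; its first Tuesday is the 1st, so the 4th Tuesday is the 22nd — October 22, 2002.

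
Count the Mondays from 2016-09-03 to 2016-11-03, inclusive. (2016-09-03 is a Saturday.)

9

2016-09-03 is a Saturday; the first Monday on or after it is 2016-09-05 (2 days later).
From 2016-09-05 to 2016-11-03: 25 + 31 + 3 = 59 days (rest of September, October, November).
59 ÷ 7 = 8 full weeks with remainder 3, so 8 more Mondays after the first → 9.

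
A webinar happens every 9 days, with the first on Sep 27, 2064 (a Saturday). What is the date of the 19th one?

The 19th occurrence is 18 intervals after the first: 18 × 9 = 162 days after Sep 27, 2064.
Sep has 30 days — 3 days to the end of Sep leaves 159.
Oct has 31 days (128 left).
Nov has 30 days (98 left).
Dec has 31 days (67 left).
Jan has 31 days (36 left).
Feb has 28 days (8 left).
8 days into Mar → Mar 8, 2065.

Mar 8, 2065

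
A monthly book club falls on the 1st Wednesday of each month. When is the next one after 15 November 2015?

November 2015 starts on a Sunday, so its 1st Wednesday is 4 November 2015 (3 days in).
That is not after 15 November 2015, so look at December 2015.
December 2015 starts on a Tuesday, so its 1st Wednesday is 2 December 2015 (1 day in).

2 December 2015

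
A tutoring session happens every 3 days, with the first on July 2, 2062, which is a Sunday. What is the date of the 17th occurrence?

August 19, 2062

The 17th occurrence is 16 intervals after the first: 16 × 3 = 48 days after July 2, 2062.
July has 31 days — 29 days to the end of July leaves 19.
19 days into August → August 19, 2062.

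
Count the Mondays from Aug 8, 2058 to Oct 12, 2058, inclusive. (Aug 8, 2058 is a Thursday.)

Aug 8, 2058 is a Thursday; the first Monday on or after it is Aug 12, 2058 (4 days later).
From Aug 12, 2058 to Oct 12, 2058: 19 + 30 + 12 = 61 days (rest of Aug, Sep, Oct).
61 ÷ 7 = 8 full weeks with remainder 5, so 8 more Mondays after the first → 9.

9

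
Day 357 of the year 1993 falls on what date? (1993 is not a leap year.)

1993-12-23

January has 31 days (357 − 31 = 326 remain).
February has 28 days (326 − 28 = 298 remain).
March has 31 days (298 − 31 = 267 remain).
April has 30 days (267 − 30 = 237 remain).
May has 31 days (237 − 31 = 206 remain).
June has 30 days (206 − 30 = 176 remain).
July has 31 days (176 − 31 = 145 remain).
August has 31 days (145 − 31 = 114 remain).
September has 30 days (114 − 30 = 84 remain).
October has 31 days (84 − 31 = 53 remain).
November has 30 days (53 − 30 = 23 remain).
23 into December → December 23.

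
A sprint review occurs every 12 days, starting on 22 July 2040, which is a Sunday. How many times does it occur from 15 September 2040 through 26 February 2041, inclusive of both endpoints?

Occurrences land 12·i days after 22 July 2040 for i = 0, 1, 2, …
15 September 2040 is 55 days after the start; 55 ÷ 12 = 4 remainder 7; since the remainder is 7, round up to i = 5. First occurrence in the window: #6 on 20 September 2040 (5×12 = 60 days in).
26 February 2041 is 219 days after the start; 219 ÷ 12 = 18 remainder 3. Last occurrence in the window: #19 on 23 February 2041.
Occurrences #6 through #19: 14 in total.

14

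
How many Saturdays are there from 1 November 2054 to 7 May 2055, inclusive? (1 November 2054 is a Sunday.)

26

1 November 2054 is a Sunday; the first Saturday on or after it is 7 November 2054 (6 days later).
From 7 November 2054 to 7 May 2055: 23 + 31 + 31 + 28 + 31 + 30 + 7 = 181 days (rest of November, December, January, February, March, April, May).
181 ÷ 7 = 25 full weeks with remainder 6, so 25 more Saturdays after the first → 26.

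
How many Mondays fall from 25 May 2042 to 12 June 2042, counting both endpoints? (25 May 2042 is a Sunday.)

3

25 May 2042 is a Sunday; the first Monday on or after it is 26 May 2042 (1 day later).
From 26 May 2042 to 12 June 2042: 5 + 12 = 17 days (rest of May, June).
17 ÷ 7 = 2 full weeks with remainder 3, so 2 more Mondays after the first → 3.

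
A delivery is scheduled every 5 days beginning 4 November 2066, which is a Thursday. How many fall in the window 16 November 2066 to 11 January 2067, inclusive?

11

Occurrences land 5·i days after 4 November 2066 for i = 0, 1, 2, …
16 November 2066 is 12 days after the start; 12 ÷ 5 = 2 remainder 2; since the remainder is 2, round up to i = 3. First occurrence in the window: #4 on 19 November 2066 (3×5 = 15 days in).
11 January 2067 is 68 days after the start; 68 ÷ 5 = 13 remainder 3. Last occurrence in the window: #14 on 8 January 2067.
Occurrences #4 through #14: 11 in total.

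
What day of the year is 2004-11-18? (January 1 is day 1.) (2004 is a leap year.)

Days in months before November: 31 + 29 + 31 + 30 + 31 + 30 + 31 + 31 + 30 + 31 = 305.
Plus 18 days into November → day 323.

323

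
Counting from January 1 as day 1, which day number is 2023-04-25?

Days in months before April: 31 + 28 + 31 = 90.
Plus 25 days into April → day 115.

115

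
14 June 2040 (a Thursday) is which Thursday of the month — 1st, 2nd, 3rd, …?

Day 14 falls in week ⌈14/7⌉ of the month.
Days 1–7 hold the 1st Thursday, 8–14 the 2nd, 15–21 the 3rd, 22–28 the 4th, 29–31 the 5th.
14 is in the range for the 2nd.

2nd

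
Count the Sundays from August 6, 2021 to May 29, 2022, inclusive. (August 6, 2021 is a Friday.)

43

August 6, 2021 is a Friday; the first Sunday on or after it is August 8, 2021 (2 days later).
From August 8, 2021 to May 29, 2022: 23 + 30 + 31 + 30 + 31 + 31 + 28 + 31 + 30 + 29 = 294 days (rest of August, September, October, November, December, January, February, March, April, May).
294 ÷ 7 = 42 full weeks with remainder 0, so 42 more Sundays after the first → 43.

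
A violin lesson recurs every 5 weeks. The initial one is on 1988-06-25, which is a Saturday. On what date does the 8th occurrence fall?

1989-02-25

The 8th occurrence is 7 intervals after the first: 7 × 35 = 245 days after 1988-06-25.
June has 30 days — 5 days to the end of June leaves 240.
July has 31 days (209 left).
August has 31 days (178 left).
September has 30 days (148 left).
October has 31 days (117 left).
November has 30 days (87 left).
December has 31 days (56 left).
January has 31 days (25 left).
25 days into February → 1989-02-25.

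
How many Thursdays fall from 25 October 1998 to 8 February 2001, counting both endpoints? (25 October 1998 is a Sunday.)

25 October 1998 is a Sunday; the first Thursday on or after it is 29 October 1998 (4 days later).
From 29 October 1998 to 8 February 2001: 63 + 365 + 366 + 39 = 833 days (rest of 1998, 1999, 2000, to 8 February 2001 in 2001).
833 ÷ 7 = 119 full weeks with remainder 0, so 119 more Thursdays after the first → 120.

120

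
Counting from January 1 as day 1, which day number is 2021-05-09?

129

Days in months before May: 31 + 28 + 31 + 30 = 120.
Plus 9 days into May → day 129.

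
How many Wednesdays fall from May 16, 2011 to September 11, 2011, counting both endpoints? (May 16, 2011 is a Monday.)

17

May 16, 2011 is a Monday; the first Wednesday on or after it is May 18, 2011 (2 days later).
From May 18, 2011 to September 11, 2011: 13 + 30 + 31 + 31 + 11 = 116 days (rest of May, June, July, August, September).
116 ÷ 7 = 16 full weeks with remainder 4, so 16 more Wednesdays after the first → 17.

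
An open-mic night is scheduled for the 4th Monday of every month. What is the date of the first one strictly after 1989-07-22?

1989-07-24

July 1989 starts on a Saturday; its first Monday is the 3rd, so the 4th Monday is the 24th — 1989-07-24.
1989-07-24 is after 1989-07-22, so that is the next one.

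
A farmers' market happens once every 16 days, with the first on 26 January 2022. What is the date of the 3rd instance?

27 February 2022

The 3rd occurrence is 2 intervals after the first: 2 × 16 = 32 days after 26 January 2022.
January has 31 days — 5 days to the end of January leaves 27.
27 days into February → 27 February 2022.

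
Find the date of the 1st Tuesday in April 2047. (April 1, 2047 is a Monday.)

April 2, 2047

April 2047 begins on a Monday, so the first Tuesday is April 2 (1 day later).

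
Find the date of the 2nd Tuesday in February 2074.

The first Tuesday of February 2074 is February 6.
The 2nd Tuesday is 1 weeks later: 6 + 7 = 13.

February 13, 2074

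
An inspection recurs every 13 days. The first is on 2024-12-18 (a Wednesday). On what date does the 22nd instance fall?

The 22nd occurrence is 21 intervals after the first: 21 × 13 = 273 days after 2024-12-18.
December has 31 days — 13 days to the end of December leaves 260.
January has 31 days (229 left).
February has 28 days (201 left).
March has 31 days (170 left).
April has 30 days (140 left).
May has 31 days (109 left).
June has 30 days (79 left).
July has 31 days (48 left).
August has 31 days (17 left).
17 days into September → 2025-09-17.

2025-09-17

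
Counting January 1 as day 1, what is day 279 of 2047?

2047-10-06

January has 31 days (279 − 31 = 248 remain).
February has 28 days (248 − 28 = 220 remain).
March has 31 days (220 − 31 = 189 remain).
April has 30 days (189 − 30 = 159 remain).
May has 31 days (159 − 31 = 128 remain).
June has 30 days (128 − 30 = 98 remain).
July has 31 days (98 − 31 = 67 remain).
August has 31 days (67 − 31 = 36 remain).
September has 30 days (36 − 30 = 6 remain).
6 into October → October 6.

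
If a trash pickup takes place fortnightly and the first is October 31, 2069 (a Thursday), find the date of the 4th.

The 4th occurrence is 3 intervals after the first: 3 × 14 = 42 days after October 31, 2069.
October has 31 days — 0 days to the end of October leaves 42.
November has 30 days (12 left).
12 days into December → December 12, 2069.

December 12, 2069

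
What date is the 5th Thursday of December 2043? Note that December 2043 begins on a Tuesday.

December 2043 begins on a Tuesday, so the first Thursday is December 3 (2 days later).
The 5th Thursday is 4 weeks later: 3 + 28 = 31.

December 31, 2043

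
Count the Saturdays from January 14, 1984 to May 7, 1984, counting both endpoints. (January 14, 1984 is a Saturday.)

January 14, 1984 is a Saturday; the first Saturday on or after it is January 14, 1984.
From January 14, 1984 to May 7, 1984: 17 + 29 + 31 + 30 + 7 = 114 days (rest of January, February, March, April, May).
114 ÷ 7 = 16 full weeks with remainder 2, so 16 more Saturdays after the first → 17.

17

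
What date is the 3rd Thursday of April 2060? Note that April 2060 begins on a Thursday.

2060-04-15

April 2060 begins on a Thursday, so the first Thursday is April 1.
The 3rd Thursday is 2 weeks later: 1 + 14 = 15.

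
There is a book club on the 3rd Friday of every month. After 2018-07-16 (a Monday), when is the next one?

July 2018 starts on a Sunday; its first Friday is the 6th, so the 3rd Friday is the 20th — 2018-07-20.
2018-07-20 is after 2018-07-16, so that is the next one.

2018-07-20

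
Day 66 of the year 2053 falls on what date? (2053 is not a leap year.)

January has 31 days (66 − 31 = 35 remain).
February has 28 days (35 − 28 = 7 remain).
7 into March → March 7.

2053-03-07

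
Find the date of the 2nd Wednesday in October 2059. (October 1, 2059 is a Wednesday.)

2059-10-08

October 2059 begins on a Wednesday, so the first Wednesday is October 1.
The 2nd Wednesday is 1 weeks later: 1 + 7 = 8.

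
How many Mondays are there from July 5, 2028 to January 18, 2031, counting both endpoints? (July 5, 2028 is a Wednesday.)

July 5, 2028 is a Wednesday; the first Monday on or after it is July 10, 2028 (5 days later).
From July 10, 2028 to January 18, 2031: 174 + 365 + 365 + 18 = 922 days (rest of 2028, 2029, 2030, to January 18, 2031 in 2031).
922 ÷ 7 = 131 full weeks with remainder 5, so 131 more Mondays after the first → 132.

132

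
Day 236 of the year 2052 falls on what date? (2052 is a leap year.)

Aug 23, 2052

Jan has 31 days (236 − 31 = 205 remain).
Feb has 29 days (205 − 29 = 176 remain).
Mar has 31 days (176 − 31 = 145 remain).
Apr has 30 days (145 − 30 = 115 remain).
May has 31 days (115 − 31 = 84 remain).
Jun has 30 days (84 − 30 = 54 remain).
Jul has 31 days (54 − 31 = 23 remain).
23 into Aug → Aug 23.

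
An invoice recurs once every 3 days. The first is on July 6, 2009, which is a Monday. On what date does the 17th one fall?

The 17th occurrence is 16 intervals after the first: 16 × 3 = 48 days after July 6, 2009.
July has 31 days — 25 days to the end of July leaves 23.
23 days into August → August 23, 2009.

August 23, 2009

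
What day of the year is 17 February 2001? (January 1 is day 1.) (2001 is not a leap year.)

48

Days in months before February: 31 = 31.
Plus 17 days into February → day 48.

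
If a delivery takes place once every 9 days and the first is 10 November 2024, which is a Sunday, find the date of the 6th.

The 6th occurrence is 5 intervals after the first: 5 × 9 = 45 days after 10 November 2024.
November has 30 days — 20 days to the end of November leaves 25.
25 days into December → 25 December 2024.

25 December 2024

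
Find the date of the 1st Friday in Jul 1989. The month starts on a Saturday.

Jul 1989 begins on a Saturday, so the first Friday is Jul 7 (6 days later).

Jul 7, 1989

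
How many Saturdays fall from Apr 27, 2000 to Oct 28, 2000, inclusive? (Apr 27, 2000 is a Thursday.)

Apr 27, 2000 is a Thursday; the first Saturday on or after it is Apr 29, 2000 (2 days later).
From Apr 29, 2000 to Oct 28, 2000: 1 + 31 + 30 + 31 + 31 + 30 + 28 = 182 days (rest of Apr, May, Jun, Jul, Aug, Sep, Oct).
182 ÷ 7 = 26 full weeks with remainder 0, so 26 more Saturdays after the first → 27.

27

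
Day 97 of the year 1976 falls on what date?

January has 31 days (97 − 31 = 66 remain).
February has 29 days (66 − 29 = 37 remain).
March has 31 days (37 − 31 = 6 remain).
6 into April → April 6.

1976-04-06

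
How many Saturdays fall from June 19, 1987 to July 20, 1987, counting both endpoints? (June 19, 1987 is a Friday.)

5

June 19, 1987 is a Friday; the first Saturday on or after it is June 20, 1987 (1 day later).
From June 20, 1987 to July 20, 1987: 10 + 20 = 30 days (rest of June, July).
30 ÷ 7 = 4 full weeks with remainder 2, so 4 more Saturdays after the first → 5.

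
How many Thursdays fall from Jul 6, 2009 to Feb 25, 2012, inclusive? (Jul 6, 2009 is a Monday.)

138

Jul 6, 2009 is a Monday; the first Thursday on or after it is Jul 9, 2009 (3 days later).
From Jul 9, 2009 to Feb 25, 2012: 175 + 365 + 365 + 56 = 961 days (rest of 2009, 2010, 2011, to Feb 25, 2012 in 2012).
961 ÷ 7 = 137 full weeks with remainder 2, so 137 more Thursdays after the first → 138.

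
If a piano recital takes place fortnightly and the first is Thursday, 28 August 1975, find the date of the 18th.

The 18th occurrence is 17 intervals after the first: 17 × 14 = 238 days after 28 August 1975.
August has 31 days — 3 days to the end of August leaves 235.
September has 30 days (205 left).
October has 31 days (174 left).
November has 30 days (144 left).
December has 31 days (113 left).
January has 31 days (82 left).
February has 29 days (53 left).
March has 31 days (22 left).
22 days into April → 22 April 1976.

22 April 1976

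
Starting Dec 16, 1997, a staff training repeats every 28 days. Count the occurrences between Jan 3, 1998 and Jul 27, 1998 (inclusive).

Occurrences land 28·i days after Dec 16, 1997 for i = 0, 1, 2, …
Jan 3, 1998 is 18 days after the start; 18 ÷ 28 = 0 remainder 18; since the remainder is 18, round up to i = 1. First occurrence in the window: #2 on Jan 13, 1998 (1×28 = 28 days in).
Jul 27, 1998 is 223 days after the start; 223 ÷ 28 = 7 remainder 27. Last occurrence in the window: #8 on Jun 30, 1998.
Occurrences #2 through #8: 7 in total.

7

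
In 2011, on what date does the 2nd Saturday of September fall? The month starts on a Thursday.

September 10, 2011

September 2011 begins on a Thursday, so the first Saturday is September 3 (2 days later).
The 2nd Saturday is 1 weeks later: 3 + 7 = 10.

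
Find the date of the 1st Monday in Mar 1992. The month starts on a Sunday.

Mar 2, 1992

Mar 1992 begins on a Sunday, so the first Monday is Mar 2 (1 day later).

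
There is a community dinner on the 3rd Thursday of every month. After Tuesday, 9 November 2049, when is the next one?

18 November 2049

November 2049 starts on a Monday; its first Thursday is the 4th, so the 3rd Thursday is the 18th — 18 November 2049.
18 November 2049 is after 9 November 2049, so that is the next one.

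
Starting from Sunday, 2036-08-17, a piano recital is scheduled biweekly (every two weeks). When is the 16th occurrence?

2037-03-15

The 16th occurrence is 15 intervals after the first: 15 × 14 = 210 days after 2036-08-17.
August has 31 days — 14 days to the end of August leaves 196.
September has 30 days (166 left).
October has 31 days (135 left).
November has 30 days (105 left).
December has 31 days (74 left).
January has 31 days (43 left).
February has 28 days (15 left).
15 days into March → 2037-03-15.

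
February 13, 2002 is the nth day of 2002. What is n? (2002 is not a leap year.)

44

Days in months before February: 31 = 31.
Plus 13 days into February → day 44.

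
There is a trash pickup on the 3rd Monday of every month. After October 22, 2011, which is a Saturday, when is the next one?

October 2011 starts on a Saturday; its first Monday is the 3rd, so the 3rd Monday is the 17th — October 17, 2011.
That is not after October 22, 2011, so look at November 2011.
November 2011 starts on a Tuesday; its first Monday is the 7th, so the 3rd Monday is the 21st — November 21, 2011.

November 21, 2011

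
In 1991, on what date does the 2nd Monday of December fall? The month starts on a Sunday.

December 1991 begins on a Sunday, so the first Monday is December 2 (1 day later).
The 2nd Monday is 1 weeks later: 2 + 7 = 9.

9 December 1991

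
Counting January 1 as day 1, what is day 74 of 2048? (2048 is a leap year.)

Mar 14, 2048

Jan has 31 days (74 − 31 = 43 remain).
Feb has 29 days (43 − 29 = 14 remain).
14 into Mar → Mar 14.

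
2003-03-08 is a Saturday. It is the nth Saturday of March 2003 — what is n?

Day 8 falls in week ⌈8/7⌉ of the month.
Days 1–7 hold the 1st Saturday, 8–14 the 2nd, 15–21 the 3rd, 22–28 the 4th, 29–31 the 5th.
8 is in the range for the 2nd.

2nd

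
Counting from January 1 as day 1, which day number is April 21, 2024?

Days in months before April: 31 + 29 + 31 = 91.
Plus 21 days into April → day 112.

112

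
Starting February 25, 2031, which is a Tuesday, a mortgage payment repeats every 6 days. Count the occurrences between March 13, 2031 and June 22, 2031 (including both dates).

Occurrences land 6·i days after February 25, 2031 for i = 0, 1, 2, …
March 13, 2031 is 16 days after the start; 16 ÷ 6 = 2 remainder 4; since the remainder is 4, round up to i = 3. First occurrence in the window: #4 on March 15, 2031 (3×6 = 18 days in).
June 22, 2031 is 117 days after the start; 117 ÷ 6 = 19 remainder 3. Last occurrence in the window: #20 on June 19, 2031.
Occurrences #4 through #20: 17 in total.

17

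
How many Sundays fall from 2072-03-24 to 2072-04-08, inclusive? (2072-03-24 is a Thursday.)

2072-03-24 is a Thursday; the first Sunday on or after it is 2072-03-27 (3 days later).
From 2072-03-27 to 2072-04-08: 4 + 8 = 12 days (rest of March, April).
12 ÷ 7 = 1 full weeks with remainder 5, so 1 more Sundays after the first → 2.

2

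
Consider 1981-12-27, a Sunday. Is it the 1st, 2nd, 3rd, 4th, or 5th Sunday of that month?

Day 27 falls in week ⌈27/7⌉ of the month.
Days 1–7 hold the 1st Sunday, 8–14 the 2nd, 15–21 the 3rd, 22–28 the 4th, 29–31 the 5th.
27 is in the range for the 4th.

4th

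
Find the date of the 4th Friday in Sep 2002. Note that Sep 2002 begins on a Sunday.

Sep 27, 2002

Sep 2002 begins on a Sunday, so the first Friday is Sep 6 (5 days later).
The 4th Friday is 3 weeks later: 6 + 21 = 27.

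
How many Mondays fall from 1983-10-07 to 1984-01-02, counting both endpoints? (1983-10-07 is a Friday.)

1983-10-07 is a Friday; the first Monday on or after it is 1983-10-10 (3 days later).
From 1983-10-10 to 1984-01-02: 21 + 30 + 31 + 2 = 84 days (rest of October, November, December, January).
84 ÷ 7 = 12 full weeks with remainder 0, so 12 more Mondays after the first → 13.

13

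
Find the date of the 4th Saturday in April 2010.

April 2010 begins on a Thursday, so the first Saturday is April 3 (2 days later).
The 4th Saturday is 3 weeks later: 3 + 21 = 24.

April 24, 2010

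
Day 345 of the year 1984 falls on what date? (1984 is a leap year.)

January has 31 days (345 − 31 = 314 remain).
February has 29 days (314 − 29 = 285 remain).
March has 31 days (285 − 31 = 254 remain).
April has 30 days (254 − 30 = 224 remain).
May has 31 days (224 − 31 = 193 remain).
June has 30 days (193 − 30 = 163 remain).
July has 31 days (163 − 31 = 132 remain).
August has 31 days (132 − 31 = 101 remain).
September has 30 days (101 − 30 = 71 remain).
October has 31 days (71 − 31 = 40 remain).
November has 30 days (40 − 30 = 10 remain).
10 into December → December 10.

10 December 1984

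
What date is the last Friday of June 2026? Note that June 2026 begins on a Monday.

June 26, 2026

June 2026 begins on a Monday, so the first Friday is June 5 (4 days later).
June 2026 has 30 days. Adding weeks: 5, 12, 19, 26 — the last one ≤ 30 is the 26th.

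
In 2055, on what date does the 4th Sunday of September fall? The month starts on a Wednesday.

26 September 2055

September 2055 begins on a Wednesday, so the first Sunday is September 5 (4 days later).
The 4th Sunday is 3 weeks later: 5 + 21 = 26.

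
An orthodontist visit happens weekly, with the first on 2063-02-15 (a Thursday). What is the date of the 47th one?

2064-01-03

The 47th occurrence is 46 intervals after the first: 46 × 7 = 322 days after 2063-02-15.
February has 28 days — 13 days to the end of February leaves 309.
March has 31 days (278 left).
April has 30 days (248 left).
May has 31 days (217 left).
June has 30 days (187 left).
July has 31 days (156 left).
August has 31 days (125 left).
September has 30 days (95 left).
October has 31 days (64 left).
November has 30 days (34 left).
December has 31 days (3 left).
3 days into January → 2064-01-03.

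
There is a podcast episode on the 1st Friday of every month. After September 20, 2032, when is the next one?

September 2032 starts on a Wednesday, so its 1st Friday is September 3, 2032 (2 days in).
That is not after September 20, 2032, so look at October 2032.
October 2032 starts on a Friday, so its 1st Friday is October 1, 2032.

October 1, 2032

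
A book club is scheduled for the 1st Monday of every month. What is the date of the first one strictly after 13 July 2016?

July 2016 starts on a Friday, so its 1st Monday is 4 July 2016 (3 days in).
That is not after 13 July 2016, so look at August 2016.
August 2016 starts on a Monday, so its 1st Monday is 1 August 2016.

1 August 2016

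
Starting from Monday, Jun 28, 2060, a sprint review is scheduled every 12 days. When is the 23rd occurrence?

Mar 19, 2061

The 23rd occurrence is 22 intervals after the first: 22 × 12 = 264 days after Jun 28, 2060.
Jun has 30 days — 2 days to the end of Jun leaves 262.
Jul has 31 days (231 left).
Aug has 31 days (200 left).
Sep has 30 days (170 left).
Oct has 31 days (139 left).
Nov has 30 days (109 left).
Dec has 31 days (78 left).
Jan has 31 days (47 left).
Feb has 28 days (19 left).
19 days into Mar → Mar 19, 2061.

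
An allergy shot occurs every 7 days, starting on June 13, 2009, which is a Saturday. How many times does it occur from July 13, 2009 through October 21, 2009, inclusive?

14

Occurrences land 7·i days after June 13, 2009 for i = 0, 1, 2, …
July 13, 2009 is 30 days after the start; 30 ÷ 7 = 4 remainder 2; since the remainder is 2, round up to i = 5. First occurrence in the window: #6 on July 18, 2009 (5×7 = 35 days in).
October 21, 2009 is 130 days after the start; 130 ÷ 7 = 18 remainder 4. Last occurrence in the window: #19 on October 17, 2009.
Occurrences #6 through #19: 14 in total.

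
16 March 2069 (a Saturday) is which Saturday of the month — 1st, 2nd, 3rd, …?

3rd

Day 16 falls in week ⌈16/7⌉ of the month.
Days 1–7 hold the 1st Saturday, 8–14 the 2nd, 15–21 the 3rd, 22–28 the 4th, 29–31 the 5th.
16 is in the range for the 3rd.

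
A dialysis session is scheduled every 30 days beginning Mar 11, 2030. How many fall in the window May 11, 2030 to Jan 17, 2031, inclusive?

Occurrences land 30·i days after Mar 11, 2030 for i = 0, 1, 2, …
May 11, 2030 is 61 days after the start; 61 ÷ 30 = 2 remainder 1; since the remainder is 1, round up to i = 3. First occurrence in the window: #4 on Jun 9, 2030 (3×30 = 90 days in).
Jan 17, 2031 is 312 days after the start; 312 ÷ 30 = 10 remainder 12. Last occurrence in the window: #11 on Jan 5, 2031.
Occurrences #4 through #11: 8 in total.

8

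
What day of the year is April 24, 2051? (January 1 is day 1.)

114

Days in months before April: 31 + 28 + 31 = 90.
Plus 24 days into April → day 114.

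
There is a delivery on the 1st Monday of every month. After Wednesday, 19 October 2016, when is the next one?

October 2016 starts on a Saturday, so its 1st Monday is 3 October 2016 (2 days in).
That is not after 19 October 2016, so look at November 2016.
November 2016 starts on a Tuesday, so its 1st Monday is 7 November 2016 (6 days in).

7 November 2016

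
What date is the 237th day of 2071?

25 August 2071

January has 31 days (237 − 31 = 206 remain).
February has 28 days (206 − 28 = 178 remain).
March has 31 days (178 − 31 = 147 remain).
April has 30 days (147 − 30 = 117 remain).
May has 31 days (117 − 31 = 86 remain).
June has 30 days (86 − 30 = 56 remain).
July has 31 days (56 − 31 = 25 remain).
25 into August → August 25.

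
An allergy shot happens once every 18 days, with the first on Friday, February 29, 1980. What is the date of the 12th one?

September 14, 1980

The 12th occurrence is 11 intervals after the first: 11 × 18 = 198 days after February 29, 1980.
February has 29 days — 0 days to the end of February leaves 198.
March has 31 days (167 left).
April has 30 days (137 left).
May has 31 days (106 left).
June has 30 days (76 left).
July has 31 days (45 left).
August has 31 days (14 left).
14 days into September → September 14, 1980.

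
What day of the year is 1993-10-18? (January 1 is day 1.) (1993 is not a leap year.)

291

Days in months before October: 31 + 28 + 31 + 30 + 31 + 30 + 31 + 31 + 30 = 273.
Plus 18 days into October → day 291.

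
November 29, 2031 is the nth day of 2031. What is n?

333

Days in months before November: 31 + 28 + 31 + 30 + 31 + 30 + 31 + 31 + 30 + 31 = 304.
Plus 29 days into November → day 333.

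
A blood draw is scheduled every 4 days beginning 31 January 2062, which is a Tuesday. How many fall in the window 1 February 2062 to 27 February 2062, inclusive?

6

Occurrences land 4·i days after 31 January 2062 for i = 0, 1, 2, …
1 February 2062 is 1 day after the start; 1 ÷ 4 = 0 remainder 1; since the remainder is 1, round up to i = 1. First occurrence in the window: #2 on 4 February 2062 (1×4 = 4 days in).
27 February 2062 is 27 days after the start; 27 ÷ 4 = 6 remainder 3. Last occurrence in the window: #7 on 24 February 2062.
Occurrences #2 through #7: 6 in total.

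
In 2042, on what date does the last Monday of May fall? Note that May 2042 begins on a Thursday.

May 26, 2042

May 2042 begins on a Thursday, so the first Monday is May 5 (4 days later).
May 2042 has 31 days. Adding weeks: 5, 12, 19, 26 — the last one ≤ 31 is the 26th.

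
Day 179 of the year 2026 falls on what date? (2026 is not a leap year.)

January has 31 days (179 − 31 = 148 remain).
February has 28 days (148 − 28 = 120 remain).
March has 31 days (120 − 31 = 89 remain).
April has 30 days (89 − 30 = 59 remain).
May has 31 days (59 − 31 = 28 remain).
28 into June → June 28.

June 28, 2026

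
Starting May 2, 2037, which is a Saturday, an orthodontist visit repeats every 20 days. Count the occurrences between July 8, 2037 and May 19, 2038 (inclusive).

Occurrences land 20·i days after May 2, 2037 for i = 0, 1, 2, …
July 8, 2037 is 67 days after the start; 67 ÷ 20 = 3 remainder 7; since the remainder is 7, round up to i = 4. First occurrence in the window: #5 on July 21, 2037 (4×20 = 80 days in).
May 19, 2038 is 382 days after the start; 382 ÷ 20 = 19 remainder 2. Last occurrence in the window: #20 on May 17, 2038.
Occurrences #5 through #20: 16 in total.

16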